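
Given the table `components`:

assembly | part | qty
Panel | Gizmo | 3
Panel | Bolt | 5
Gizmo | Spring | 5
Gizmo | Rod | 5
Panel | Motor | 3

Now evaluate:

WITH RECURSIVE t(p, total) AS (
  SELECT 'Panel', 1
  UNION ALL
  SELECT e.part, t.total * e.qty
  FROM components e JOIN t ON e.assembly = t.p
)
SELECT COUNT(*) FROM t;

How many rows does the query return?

6

Base: (Panel, total=1).
Iteration 1: components of {Panel} -> Bolt = 1*5 = 5, Gizmo = 1*3 = 3, Motor = 1*3 = 3.
Iteration 2: components of {Bolt,Gizmo,Motor} -> Rod = 3*5 = 15, Spring = 3*5 = 15.
Iteration 3: no further components; recursion stops.
Total rows emitted: 6.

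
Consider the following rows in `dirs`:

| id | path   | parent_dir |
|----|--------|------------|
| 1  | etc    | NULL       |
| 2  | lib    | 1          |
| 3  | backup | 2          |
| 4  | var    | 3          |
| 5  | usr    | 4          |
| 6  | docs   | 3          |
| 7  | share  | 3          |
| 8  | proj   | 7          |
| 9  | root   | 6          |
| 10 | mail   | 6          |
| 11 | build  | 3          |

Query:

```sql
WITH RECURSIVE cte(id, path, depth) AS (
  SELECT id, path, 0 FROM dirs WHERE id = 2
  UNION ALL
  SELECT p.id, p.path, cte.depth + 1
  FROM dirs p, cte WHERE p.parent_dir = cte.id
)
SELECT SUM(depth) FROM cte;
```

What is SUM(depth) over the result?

Base: id=2 (lib) at depth 0.
Iteration 1: rows with parent_dir in {2} -> backup (id 3, depth 1).
Iteration 2: rows with parent_dir in {3} -> var (id 4, depth 2), docs (id 6, depth 2), share (id 7, depth 2), build (id 11, depth 2).
Iteration 3: rows with parent_dir in {4,6,7,11} -> usr (id 5, depth 3), proj (id 8, depth 3), root (id 9, depth 3), mail (id 10, depth 3).
Iteration 4: no rows with parent_dir in {5,8,9,10}; recursion stops.
SUM(depth) = 0 + 1 + 2 + 2 + 2 + 2 + 3 + 3 + 3 + 3 = 21.

21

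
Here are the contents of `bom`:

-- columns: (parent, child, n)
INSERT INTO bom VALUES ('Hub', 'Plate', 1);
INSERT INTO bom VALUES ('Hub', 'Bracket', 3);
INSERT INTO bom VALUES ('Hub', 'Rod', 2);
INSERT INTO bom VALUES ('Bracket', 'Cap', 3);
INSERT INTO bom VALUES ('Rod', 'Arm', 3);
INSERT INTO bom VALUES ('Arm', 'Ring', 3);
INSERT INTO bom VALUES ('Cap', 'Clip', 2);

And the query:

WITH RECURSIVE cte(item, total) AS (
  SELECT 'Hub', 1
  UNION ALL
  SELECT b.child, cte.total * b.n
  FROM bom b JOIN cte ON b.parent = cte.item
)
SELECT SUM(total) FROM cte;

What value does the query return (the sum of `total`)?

58

Base: (Hub, total=1).
Iteration 1: components of {Hub} -> Bracket = 1*3 = 3, Plate = 1*1 = 1, Rod = 1*2 = 2.
Iteration 2: components of {Bracket,Plate,Rod} -> Arm = 2*3 = 6, Cap = 3*3 = 9.
Iteration 3: components of {Arm,Cap} -> Clip = 9*2 = 18, Ring = 6*3 = 18.
Iteration 4: no further components; recursion stops.
SUM(total) = 1 + 1 + 3 + 2 + 9 + 6 + 18 + 18 = 58.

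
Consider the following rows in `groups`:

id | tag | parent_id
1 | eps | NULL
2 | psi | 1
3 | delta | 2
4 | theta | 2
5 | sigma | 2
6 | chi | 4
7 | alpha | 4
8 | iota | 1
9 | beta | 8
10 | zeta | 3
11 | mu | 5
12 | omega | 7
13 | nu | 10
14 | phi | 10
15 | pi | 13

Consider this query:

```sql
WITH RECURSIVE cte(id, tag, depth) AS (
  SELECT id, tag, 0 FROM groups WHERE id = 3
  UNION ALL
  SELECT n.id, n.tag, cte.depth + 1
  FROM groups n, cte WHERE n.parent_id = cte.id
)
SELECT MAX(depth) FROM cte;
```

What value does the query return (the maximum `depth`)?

Base: id=3 (delta) at depth 0.
Iteration 1: rows with parent_id in {3} -> zeta (id 10, depth 1).
Iteration 2: rows with parent_id in {10} -> nu (id 13, depth 2), phi (id 14, depth 2).
Iteration 3: rows with parent_id in {13,14} -> pi (id 15, depth 3).
Iteration 4: no rows with parent_id in {15}; recursion stops.
depth values: 0, 1, 2, 2, 3; the maximum is 3.

3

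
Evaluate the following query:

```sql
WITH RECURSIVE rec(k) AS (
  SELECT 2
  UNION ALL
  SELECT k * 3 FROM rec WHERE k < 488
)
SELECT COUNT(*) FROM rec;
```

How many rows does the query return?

Base: k=2.
Iteration 1: 2 < 488 holds -> k = 2 * 3 = 6.
Iteration 2: 6 < 488 holds -> k = 6 * 3 = 18.
Iteration 3: 18 < 488 holds -> k = 18 * 3 = 54.
Iteration 4: 54 < 488 holds -> k = 54 * 3 = 162.
Iteration 5: 162 < 488 holds -> k = 162 * 3 = 486.
Iteration 6: 486 < 488 holds -> k = 486 * 3 = 1458.
Iteration 7: 1458 < 488 fails; recursion stops.
Total rows emitted: 7.

7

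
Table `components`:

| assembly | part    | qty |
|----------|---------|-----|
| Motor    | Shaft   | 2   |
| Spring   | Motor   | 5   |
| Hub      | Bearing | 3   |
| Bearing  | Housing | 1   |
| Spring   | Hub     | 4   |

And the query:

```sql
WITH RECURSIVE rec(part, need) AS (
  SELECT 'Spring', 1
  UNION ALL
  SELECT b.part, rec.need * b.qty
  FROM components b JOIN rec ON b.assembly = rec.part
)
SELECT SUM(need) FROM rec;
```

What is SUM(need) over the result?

44

Base: (Spring, need=1).
Iteration 1: components of {Spring} -> Hub = 1*4 = 4, Motor = 1*5 = 5.
Iteration 2: components of {Hub,Motor} -> Bearing = 4*3 = 12, Shaft = 5*2 = 10.
Iteration 3: components of {Bearing,Shaft} -> Housing = 12*1 = 12.
Iteration 4: no further components; recursion stops.
SUM(need) = 1 + 4 + 5 + 12 + 10 + 12 = 44.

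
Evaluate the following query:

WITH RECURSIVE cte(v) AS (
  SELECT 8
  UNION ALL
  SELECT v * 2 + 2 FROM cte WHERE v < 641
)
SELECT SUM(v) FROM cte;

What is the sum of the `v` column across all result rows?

Base: v=8.
Iteration 1: 8 < 641 holds -> v = 8 * 2 + 2 = 18.
Iteration 2: 18 < 641 holds -> v = 18 * 2 + 2 = 38.
Iteration 3: 38 < 641 holds -> v = 38 * 2 + 2 = 78.
Iteration 4: 78 < 641 holds -> v = 78 * 2 + 2 = 158.
Iteration 5: 158 < 641 holds -> v = 158 * 2 + 2 = 318.
Iteration 6: 318 < 641 holds -> v = 318 * 2 + 2 = 638.
Iteration 7: 638 < 641 holds -> v = 638 * 2 + 2 = 1278.
Iteration 8: 1278 < 641 fails; recursion stops.
SUM(v) = 8 + 18 + 38 + 78 + 158 + 318 + 638 + 1278 = 2534.

2534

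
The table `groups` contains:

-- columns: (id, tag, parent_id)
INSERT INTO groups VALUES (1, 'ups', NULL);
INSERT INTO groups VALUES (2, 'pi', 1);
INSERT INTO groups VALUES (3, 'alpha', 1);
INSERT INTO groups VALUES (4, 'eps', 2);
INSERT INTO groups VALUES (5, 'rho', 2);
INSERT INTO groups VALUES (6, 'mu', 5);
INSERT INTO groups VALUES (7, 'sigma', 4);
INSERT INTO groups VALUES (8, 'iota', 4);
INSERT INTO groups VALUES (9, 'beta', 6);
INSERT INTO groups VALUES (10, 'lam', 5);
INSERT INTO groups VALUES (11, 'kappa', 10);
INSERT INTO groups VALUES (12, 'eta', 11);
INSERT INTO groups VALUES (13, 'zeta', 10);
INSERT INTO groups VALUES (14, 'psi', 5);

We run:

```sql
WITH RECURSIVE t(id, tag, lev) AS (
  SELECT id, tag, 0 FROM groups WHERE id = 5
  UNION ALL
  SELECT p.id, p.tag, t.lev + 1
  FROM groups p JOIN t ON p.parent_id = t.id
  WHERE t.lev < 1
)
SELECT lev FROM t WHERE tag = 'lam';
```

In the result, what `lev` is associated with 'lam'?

Base: id=5 (rho) at lev 0.
Iteration 1: rows with parent_id in {5} -> mu (id 6, lev 1), lam (id 10, lev 1), psi (id 14, lev 1).
Iteration 2: lev < 1 fails for all current rows; recursion stops.

1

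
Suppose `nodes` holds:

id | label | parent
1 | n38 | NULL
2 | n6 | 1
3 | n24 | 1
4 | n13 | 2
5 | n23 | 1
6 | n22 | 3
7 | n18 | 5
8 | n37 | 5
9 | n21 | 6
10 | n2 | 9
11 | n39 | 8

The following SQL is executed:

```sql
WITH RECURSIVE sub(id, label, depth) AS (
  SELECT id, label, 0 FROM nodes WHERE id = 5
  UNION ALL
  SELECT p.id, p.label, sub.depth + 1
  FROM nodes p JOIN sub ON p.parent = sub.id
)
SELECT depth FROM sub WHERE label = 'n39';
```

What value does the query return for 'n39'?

2

Base: id=5 (n23) at depth 0.
Iteration 1: rows with parent in {5} -> n18 (id 7, depth 1), n37 (id 8, depth 1).
Iteration 2: rows with parent in {7,8} -> n39 (id 11, depth 2).
Iteration 3: no rows with parent in {11}; recursion stops.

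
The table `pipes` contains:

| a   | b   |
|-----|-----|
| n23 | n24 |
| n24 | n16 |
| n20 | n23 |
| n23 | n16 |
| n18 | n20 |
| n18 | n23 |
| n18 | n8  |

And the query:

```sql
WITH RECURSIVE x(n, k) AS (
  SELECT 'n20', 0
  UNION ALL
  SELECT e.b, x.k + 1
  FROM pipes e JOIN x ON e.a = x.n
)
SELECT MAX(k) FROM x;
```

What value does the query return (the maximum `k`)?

Base: (n20, k=0).
Iteration 1: edges from {n20} -> (n23, k=1).
Iteration 2: edges from {n23} -> (n16, k=2), (n24, k=2).
Iteration 3: edges from {n16,n24} -> (n16, k=3).
Iteration 4: no outgoing edges from {n16}; recursion stops.
k values: 0, 1, 2, 2, 3; the maximum is 3.

3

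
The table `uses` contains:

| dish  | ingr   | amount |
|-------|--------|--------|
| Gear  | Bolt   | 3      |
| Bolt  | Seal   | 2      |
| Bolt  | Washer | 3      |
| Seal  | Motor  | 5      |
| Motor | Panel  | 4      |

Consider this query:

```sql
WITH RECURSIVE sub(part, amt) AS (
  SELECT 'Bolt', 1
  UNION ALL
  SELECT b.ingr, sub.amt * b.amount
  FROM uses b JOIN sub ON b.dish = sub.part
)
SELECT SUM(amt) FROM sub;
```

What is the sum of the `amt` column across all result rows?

Base: (Bolt, amt=1).
Iteration 1: components of {Bolt} -> Seal = 1*2 = 2, Washer = 1*3 = 3.
Iteration 2: components of {Seal,Washer} -> Motor = 2*5 = 10.
Iteration 3: components of {Motor} -> Panel = 10*4 = 40.
Iteration 4: no further components; recursion stops.
SUM(amt) = 1 + 2 + 3 + 10 + 40 = 56.

56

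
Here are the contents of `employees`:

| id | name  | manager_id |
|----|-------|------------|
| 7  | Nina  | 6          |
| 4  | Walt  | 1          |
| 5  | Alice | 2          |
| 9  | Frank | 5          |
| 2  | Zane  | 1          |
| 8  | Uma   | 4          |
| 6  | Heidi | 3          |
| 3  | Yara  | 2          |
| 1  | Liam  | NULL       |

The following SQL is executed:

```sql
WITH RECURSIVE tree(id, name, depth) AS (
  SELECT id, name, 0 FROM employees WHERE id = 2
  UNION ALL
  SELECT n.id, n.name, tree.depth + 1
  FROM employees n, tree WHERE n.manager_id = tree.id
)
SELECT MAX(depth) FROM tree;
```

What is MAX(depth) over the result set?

Base: id=2 (Zane) at depth 0.
Iteration 1: rows with manager_id in {2} -> Yara (id 3, depth 1), Alice (id 5, depth 1).
Iteration 2: rows with manager_id in {3,5} -> Heidi (id 6, depth 2), Frank (id 9, depth 2).
Iteration 3: rows with manager_id in {6,9} -> Nina (id 7, depth 3).
Iteration 4: no rows with manager_id in {7}; recursion stops.
depth values: 0, 1, 1, 2, 2, 3; the maximum is 3.

3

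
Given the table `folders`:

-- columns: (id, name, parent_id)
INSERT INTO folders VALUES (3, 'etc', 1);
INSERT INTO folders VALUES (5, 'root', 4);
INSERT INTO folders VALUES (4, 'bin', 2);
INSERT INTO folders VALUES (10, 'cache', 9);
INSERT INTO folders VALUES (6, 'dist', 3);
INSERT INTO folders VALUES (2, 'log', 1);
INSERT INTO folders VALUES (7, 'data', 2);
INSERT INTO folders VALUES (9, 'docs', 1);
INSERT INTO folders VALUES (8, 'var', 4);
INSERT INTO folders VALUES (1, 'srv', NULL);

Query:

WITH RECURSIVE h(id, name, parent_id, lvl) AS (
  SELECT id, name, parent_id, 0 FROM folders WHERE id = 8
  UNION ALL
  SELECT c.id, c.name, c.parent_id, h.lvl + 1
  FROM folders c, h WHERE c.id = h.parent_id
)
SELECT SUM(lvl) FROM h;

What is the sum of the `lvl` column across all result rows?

Base: id=8 (var), parent_id=4, lvl 0.
Iteration 1: join on id=4 -> bin (id 4, parent_id=2, lvl 1).
Iteration 2: join on id=2 -> log (id 2, parent_id=1, lvl 2).
Iteration 3: join on id=1 -> srv (id 1, parent_id=NULL, lvl 3).
Iteration 4: parent_id is NULL; no match; recursion stops.
SUM(lvl) = 0 + 1 + 2 + 3 = 6.

6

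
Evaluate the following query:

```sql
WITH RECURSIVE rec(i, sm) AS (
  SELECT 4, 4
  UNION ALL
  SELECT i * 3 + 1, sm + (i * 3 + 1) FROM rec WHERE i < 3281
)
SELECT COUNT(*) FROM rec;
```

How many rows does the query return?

8

Base: i=4, sm=4.
Iteration 1: 4 < 3281 holds -> i = 4 * 3 + 1 = 13, sm = 4 + 13 = 17.
Iteration 2: 13 < 3281 holds -> i = 13 * 3 + 1 = 40, sm = 17 + 40 = 57.
Iteration 3: 40 < 3281 holds -> i = 40 * 3 + 1 = 121, sm = 57 + 121 = 178.
Iteration 4: 121 < 3281 holds -> i = 121 * 3 + 1 = 364, sm = 178 + 364 = 542.
Iteration 5: 364 < 3281 holds -> i = 364 * 3 + 1 = 1093, sm = 542 + 1093 = 1635.
Iteration 6: 1093 < 3281 holds -> i = 1093 * 3 + 1 = 3280, sm = 1635 + 3280 = 4915.
Iteration 7: 3280 < 3281 holds -> i = 3280 * 3 + 1 = 9841, sm = 4915 + 9841 = 14756.
Iteration 8: 9841 < 3281 fails; recursion stops.
Total rows emitted: 8.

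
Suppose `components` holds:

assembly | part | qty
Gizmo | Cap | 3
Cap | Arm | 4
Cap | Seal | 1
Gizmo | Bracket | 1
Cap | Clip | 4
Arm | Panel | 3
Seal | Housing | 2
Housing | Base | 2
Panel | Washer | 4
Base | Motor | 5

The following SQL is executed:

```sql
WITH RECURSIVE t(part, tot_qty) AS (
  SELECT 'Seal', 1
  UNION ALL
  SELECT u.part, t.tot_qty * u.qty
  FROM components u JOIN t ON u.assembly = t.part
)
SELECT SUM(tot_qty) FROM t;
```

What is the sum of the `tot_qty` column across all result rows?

Base: (Seal, tot_qty=1).
Iteration 1: components of {Seal} -> Housing = 1*2 = 2.
Iteration 2: components of {Housing} -> Base = 2*2 = 4.
Iteration 3: components of {Base} -> Motor = 4*5 = 20.
Iteration 4: no further components; recursion stops.
SUM(tot_qty) = 1 + 2 + 4 + 20 = 27.

27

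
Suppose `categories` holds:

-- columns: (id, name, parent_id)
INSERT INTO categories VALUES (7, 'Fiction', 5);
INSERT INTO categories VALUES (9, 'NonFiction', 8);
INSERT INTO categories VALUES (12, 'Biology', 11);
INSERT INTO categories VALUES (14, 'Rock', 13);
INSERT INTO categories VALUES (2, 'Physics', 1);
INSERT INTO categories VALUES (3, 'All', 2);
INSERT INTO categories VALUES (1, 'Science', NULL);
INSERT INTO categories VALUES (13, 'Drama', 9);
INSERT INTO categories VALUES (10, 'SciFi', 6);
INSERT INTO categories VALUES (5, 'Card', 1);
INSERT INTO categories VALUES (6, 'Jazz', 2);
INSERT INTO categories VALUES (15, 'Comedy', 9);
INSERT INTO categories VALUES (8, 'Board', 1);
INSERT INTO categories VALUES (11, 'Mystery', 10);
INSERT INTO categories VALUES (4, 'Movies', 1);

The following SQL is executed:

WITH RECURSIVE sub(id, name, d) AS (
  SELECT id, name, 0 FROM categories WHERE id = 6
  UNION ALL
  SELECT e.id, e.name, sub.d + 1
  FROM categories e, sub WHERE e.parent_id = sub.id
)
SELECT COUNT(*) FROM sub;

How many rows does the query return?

Base: id=6 (Jazz) at d 0.
Iteration 1: rows with parent_id in {6} -> SciFi (id 10, d 1).
Iteration 2: rows with parent_id in {10} -> Mystery (id 11, d 2).
Iteration 3: rows with parent_id in {11} -> Biology (id 12, d 3).
Iteration 4: no rows with parent_id in {12}; recursion stops.
Total rows emitted: 4.

4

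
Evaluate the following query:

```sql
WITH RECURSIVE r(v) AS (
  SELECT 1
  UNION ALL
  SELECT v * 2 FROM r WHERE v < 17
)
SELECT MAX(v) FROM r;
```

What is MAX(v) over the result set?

Base: v=1.
Iteration 1: 1 < 17 holds -> v = 1 * 2 = 2.
Iteration 2: 2 < 17 holds -> v = 2 * 2 = 4.
Iteration 3: 4 < 17 holds -> v = 4 * 2 = 8.
Iteration 4: 8 < 17 holds -> v = 8 * 2 = 16.
Iteration 5: 16 < 17 holds -> v = 16 * 2 = 32.
Iteration 6: 32 < 17 fails; recursion stops.
v values: 1, 2, 4, 8, 16, 32; the maximum is 32.

32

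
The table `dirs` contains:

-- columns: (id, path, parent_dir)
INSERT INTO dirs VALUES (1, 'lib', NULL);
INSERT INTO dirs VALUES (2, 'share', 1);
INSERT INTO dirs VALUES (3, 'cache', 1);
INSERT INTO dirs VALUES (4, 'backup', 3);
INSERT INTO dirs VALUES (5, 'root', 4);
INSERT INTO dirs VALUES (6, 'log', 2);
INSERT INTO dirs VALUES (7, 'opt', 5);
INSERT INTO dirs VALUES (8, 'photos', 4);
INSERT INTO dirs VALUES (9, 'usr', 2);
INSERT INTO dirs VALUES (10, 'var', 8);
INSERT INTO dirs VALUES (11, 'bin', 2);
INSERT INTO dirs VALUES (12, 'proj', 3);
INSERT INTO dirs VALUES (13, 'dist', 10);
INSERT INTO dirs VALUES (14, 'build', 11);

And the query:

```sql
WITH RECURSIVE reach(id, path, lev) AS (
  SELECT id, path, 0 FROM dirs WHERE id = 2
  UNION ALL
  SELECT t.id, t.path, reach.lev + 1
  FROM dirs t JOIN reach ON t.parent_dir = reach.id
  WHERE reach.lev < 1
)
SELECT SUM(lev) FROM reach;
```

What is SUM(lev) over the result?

Base: id=2 (share) at lev 0.
Iteration 1: rows with parent_dir in {2} -> log (id 6, lev 1), usr (id 9, lev 1), bin (id 11, lev 1).
Iteration 2: lev < 1 fails for all current rows; recursion stops.
SUM(lev) = 0 + 1 + 1 + 1 = 3.

3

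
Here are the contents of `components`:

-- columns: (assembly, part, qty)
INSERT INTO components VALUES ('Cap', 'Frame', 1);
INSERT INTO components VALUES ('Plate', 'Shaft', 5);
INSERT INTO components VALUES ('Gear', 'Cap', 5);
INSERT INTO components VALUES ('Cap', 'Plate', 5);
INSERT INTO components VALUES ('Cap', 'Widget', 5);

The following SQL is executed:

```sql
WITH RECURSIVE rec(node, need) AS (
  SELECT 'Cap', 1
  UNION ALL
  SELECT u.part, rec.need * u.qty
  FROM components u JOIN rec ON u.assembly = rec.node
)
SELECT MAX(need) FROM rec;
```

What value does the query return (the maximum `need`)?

Base: (Cap, need=1).
Iteration 1: components of {Cap} -> Frame = 1*1 = 1, Plate = 1*5 = 5, Widget = 1*5 = 5.
Iteration 2: components of {Frame,Plate,Widget} -> Shaft = 5*5 = 25.
Iteration 3: no further components; recursion stops.
need values: 1, 1, 5, 5, 25; the maximum is 25.

25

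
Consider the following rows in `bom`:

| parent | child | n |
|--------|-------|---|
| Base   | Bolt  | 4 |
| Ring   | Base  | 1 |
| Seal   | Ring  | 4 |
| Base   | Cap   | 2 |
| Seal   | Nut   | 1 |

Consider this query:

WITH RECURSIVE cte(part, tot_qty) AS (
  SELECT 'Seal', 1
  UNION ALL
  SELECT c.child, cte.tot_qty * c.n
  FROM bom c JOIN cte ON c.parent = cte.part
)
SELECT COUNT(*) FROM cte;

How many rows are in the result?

Base: (Seal, tot_qty=1).
Iteration 1: components of {Seal} -> Nut = 1*1 = 1, Ring = 1*4 = 4.
Iteration 2: components of {Nut,Ring} -> Base = 4*1 = 4.
Iteration 3: components of {Base} -> Bolt = 4*4 = 16, Cap = 4*2 = 8.
Iteration 4: no further components; recursion stops.
Total rows emitted: 6.

6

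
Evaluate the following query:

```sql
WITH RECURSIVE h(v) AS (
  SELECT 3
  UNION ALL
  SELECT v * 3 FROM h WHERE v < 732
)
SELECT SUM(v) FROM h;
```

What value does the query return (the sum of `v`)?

Base: v=3.
Iteration 1: 3 < 732 holds -> v = 3 * 3 = 9.
Iteration 2: 9 < 732 holds -> v = 9 * 3 = 27.
Iteration 3: 27 < 732 holds -> v = 27 * 3 = 81.
Iteration 4: 81 < 732 holds -> v = 81 * 3 = 243.
Iteration 5: 243 < 732 holds -> v = 243 * 3 = 729.
Iteration 6: 729 < 732 holds -> v = 729 * 3 = 2187.
Iteration 7: 2187 < 732 fails; recursion stops.
SUM(v) = 3 + 9 + 27 + 81 + 243 + 729 + 2187 = 3279.

3279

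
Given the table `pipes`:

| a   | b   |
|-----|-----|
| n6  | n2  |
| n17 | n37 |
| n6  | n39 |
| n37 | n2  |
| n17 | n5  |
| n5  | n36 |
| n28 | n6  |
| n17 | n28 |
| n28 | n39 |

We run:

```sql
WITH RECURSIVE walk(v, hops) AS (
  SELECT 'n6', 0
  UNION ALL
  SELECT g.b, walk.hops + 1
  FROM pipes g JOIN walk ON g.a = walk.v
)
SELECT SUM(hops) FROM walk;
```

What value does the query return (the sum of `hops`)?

Base: (n6, hops=0).
Iteration 1: edges from {n6} -> (n2, hops=1), (n39, hops=1).
Iteration 2: no outgoing edges from {n2,n39}; recursion stops.
SUM(hops) = 0 + 1 + 1 = 2.

2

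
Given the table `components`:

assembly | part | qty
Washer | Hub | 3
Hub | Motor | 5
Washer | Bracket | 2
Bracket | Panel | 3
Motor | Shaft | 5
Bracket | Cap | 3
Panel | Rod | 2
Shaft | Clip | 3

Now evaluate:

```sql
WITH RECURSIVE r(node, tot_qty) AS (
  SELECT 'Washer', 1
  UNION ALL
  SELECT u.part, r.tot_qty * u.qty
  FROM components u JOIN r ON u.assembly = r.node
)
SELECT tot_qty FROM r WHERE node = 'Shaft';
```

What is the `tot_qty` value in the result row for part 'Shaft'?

75

Base: (Washer, tot_qty=1).
Iteration 1: components of {Washer} -> Bracket = 1*2 = 2, Hub = 1*3 = 3.
Iteration 2: components of {Bracket,Hub} -> Cap = 2*3 = 6, Motor = 3*5 = 15, Panel = 2*3 = 6.
Iteration 3: components of {Cap,Motor,Panel} -> Rod = 6*2 = 12, Shaft = 15*5 = 75.
Iteration 4: components of {Rod,Shaft} -> Clip = 75*3 = 225.
Iteration 5: no further components; recursion stops.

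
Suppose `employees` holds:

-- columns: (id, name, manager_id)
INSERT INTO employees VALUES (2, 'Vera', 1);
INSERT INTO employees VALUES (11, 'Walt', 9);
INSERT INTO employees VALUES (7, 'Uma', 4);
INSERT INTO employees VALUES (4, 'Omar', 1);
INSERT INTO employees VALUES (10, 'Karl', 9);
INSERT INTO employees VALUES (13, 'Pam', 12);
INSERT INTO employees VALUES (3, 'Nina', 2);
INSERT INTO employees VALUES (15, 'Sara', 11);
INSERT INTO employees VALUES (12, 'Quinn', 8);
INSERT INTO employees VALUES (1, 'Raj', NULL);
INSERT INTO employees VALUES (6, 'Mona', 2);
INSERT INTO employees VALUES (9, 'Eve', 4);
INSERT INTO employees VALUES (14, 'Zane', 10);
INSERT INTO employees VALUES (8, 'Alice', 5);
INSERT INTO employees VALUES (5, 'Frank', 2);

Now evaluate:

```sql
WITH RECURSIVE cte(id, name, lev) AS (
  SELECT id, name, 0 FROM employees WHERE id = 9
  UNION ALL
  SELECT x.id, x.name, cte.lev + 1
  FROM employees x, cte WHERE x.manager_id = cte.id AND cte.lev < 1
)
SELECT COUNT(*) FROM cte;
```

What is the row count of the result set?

Base: id=9 (Eve) at lev 0.
Iteration 1: rows with manager_id in {9} -> Karl (id 10, lev 1), Walt (id 11, lev 1).
Iteration 2: lev < 1 fails for all current rows; recursion stops.
Total rows emitted: 3.

3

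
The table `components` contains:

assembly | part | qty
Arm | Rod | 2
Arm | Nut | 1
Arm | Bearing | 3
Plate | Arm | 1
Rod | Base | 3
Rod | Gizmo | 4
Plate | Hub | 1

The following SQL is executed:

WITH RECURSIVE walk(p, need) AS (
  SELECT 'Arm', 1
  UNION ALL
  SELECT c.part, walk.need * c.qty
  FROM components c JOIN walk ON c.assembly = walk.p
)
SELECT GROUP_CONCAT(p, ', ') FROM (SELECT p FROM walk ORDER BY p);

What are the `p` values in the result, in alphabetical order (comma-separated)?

Arm, Base, Bearing, Gizmo, Nut, Rod

Base: (Arm, need=1).
Iteration 1: components of {Arm} -> Bearing = 1*3 = 3, Nut = 1*1 = 1, Rod = 1*2 = 2.
Iteration 2: components of {Bearing,Nut,Rod} -> Base = 2*3 = 6, Gizmo = 2*4 = 8.
Iteration 3: no further components; recursion stops.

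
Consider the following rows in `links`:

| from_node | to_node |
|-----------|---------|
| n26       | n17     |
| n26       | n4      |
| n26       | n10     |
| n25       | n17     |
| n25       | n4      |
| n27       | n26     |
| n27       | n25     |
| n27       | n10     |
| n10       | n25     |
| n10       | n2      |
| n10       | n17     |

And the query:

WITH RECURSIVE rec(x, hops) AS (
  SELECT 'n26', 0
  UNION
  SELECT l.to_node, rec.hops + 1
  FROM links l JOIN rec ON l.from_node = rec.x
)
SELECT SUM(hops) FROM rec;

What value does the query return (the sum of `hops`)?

15

Base: (n26, hops=0).
Iteration 1: edges from {n26} -> (n10, hops=1), (n17, hops=1), (n4, hops=1).
Iteration 2: edges from {n10,n17,n4} -> (n17, hops=2), (n2, hops=2), (n25, hops=2).
Iteration 3: edges from {n17,n2,n25} -> (n17, hops=3), (n4, hops=3).
Iteration 4: no outgoing edges from {n17,n4}; recursion stops.
SUM(hops) = 0 + 1 + 1 + 1 + 2 + 2 + 2 + 3 + 3 = 15.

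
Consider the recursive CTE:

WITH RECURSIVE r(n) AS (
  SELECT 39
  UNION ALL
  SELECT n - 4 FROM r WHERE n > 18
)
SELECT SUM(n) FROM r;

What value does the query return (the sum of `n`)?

189

Base: n=39.
Iteration 1: 39 > 18 holds -> n = 39 - 4 = 35.
Iteration 2: 35 > 18 holds -> n = 35 - 4 = 31.
Iteration 3: 31 > 18 holds -> n = 31 - 4 = 27.
Iteration 4: 27 > 18 holds -> n = 27 - 4 = 23.
Iteration 5: 23 > 18 holds -> n = 23 - 4 = 19.
Iteration 6: 19 > 18 holds -> n = 19 - 4 = 15.
Iteration 7: 15 > 18 fails; recursion stops.
SUM(n) = 39 + 35 + 31 + 27 + 23 + 19 + 15 = 189.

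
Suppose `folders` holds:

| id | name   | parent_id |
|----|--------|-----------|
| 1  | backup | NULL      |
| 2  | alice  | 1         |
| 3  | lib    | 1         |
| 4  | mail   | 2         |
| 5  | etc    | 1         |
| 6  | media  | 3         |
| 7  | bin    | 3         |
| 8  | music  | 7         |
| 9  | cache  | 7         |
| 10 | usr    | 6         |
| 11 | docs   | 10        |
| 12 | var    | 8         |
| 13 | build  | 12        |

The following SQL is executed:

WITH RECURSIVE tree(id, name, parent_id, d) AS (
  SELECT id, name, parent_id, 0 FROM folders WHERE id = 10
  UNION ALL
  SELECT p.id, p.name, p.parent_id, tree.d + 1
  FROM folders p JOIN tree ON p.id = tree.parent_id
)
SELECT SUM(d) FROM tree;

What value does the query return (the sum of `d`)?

Base: id=10 (usr), parent_id=6, d 0.
Iteration 1: join on id=6 -> media (id 6, parent_id=3, d 1).
Iteration 2: join on id=3 -> lib (id 3, parent_id=1, d 2).
Iteration 3: join on id=1 -> backup (id 1, parent_id=NULL, d 3).
Iteration 4: parent_id is NULL; no match; recursion stops.
SUM(d) = 0 + 1 + 2 + 3 = 6.

6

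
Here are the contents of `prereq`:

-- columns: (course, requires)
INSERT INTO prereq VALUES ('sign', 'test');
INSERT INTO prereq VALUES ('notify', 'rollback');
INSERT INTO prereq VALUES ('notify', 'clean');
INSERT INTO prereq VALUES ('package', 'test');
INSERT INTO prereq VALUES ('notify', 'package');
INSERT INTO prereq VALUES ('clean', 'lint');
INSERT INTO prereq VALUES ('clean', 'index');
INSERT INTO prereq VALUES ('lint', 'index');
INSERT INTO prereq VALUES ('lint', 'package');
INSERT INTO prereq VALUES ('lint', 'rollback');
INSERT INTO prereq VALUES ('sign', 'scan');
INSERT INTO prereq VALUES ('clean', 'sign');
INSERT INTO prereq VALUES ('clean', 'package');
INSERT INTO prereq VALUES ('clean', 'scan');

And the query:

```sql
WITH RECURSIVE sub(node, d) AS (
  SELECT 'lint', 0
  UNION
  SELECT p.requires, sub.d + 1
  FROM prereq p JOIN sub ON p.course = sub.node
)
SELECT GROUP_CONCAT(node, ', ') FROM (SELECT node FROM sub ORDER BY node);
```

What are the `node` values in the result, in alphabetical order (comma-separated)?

index, lint, package, rollback, test

Base: (lint, d=0).
Iteration 1: edges from {lint} -> (index, d=1), (package, d=1), (rollback, d=1).
Iteration 2: edges from {index,package,rollback} -> (test, d=2).
Iteration 3: no outgoing edges from {test}; recursion stops.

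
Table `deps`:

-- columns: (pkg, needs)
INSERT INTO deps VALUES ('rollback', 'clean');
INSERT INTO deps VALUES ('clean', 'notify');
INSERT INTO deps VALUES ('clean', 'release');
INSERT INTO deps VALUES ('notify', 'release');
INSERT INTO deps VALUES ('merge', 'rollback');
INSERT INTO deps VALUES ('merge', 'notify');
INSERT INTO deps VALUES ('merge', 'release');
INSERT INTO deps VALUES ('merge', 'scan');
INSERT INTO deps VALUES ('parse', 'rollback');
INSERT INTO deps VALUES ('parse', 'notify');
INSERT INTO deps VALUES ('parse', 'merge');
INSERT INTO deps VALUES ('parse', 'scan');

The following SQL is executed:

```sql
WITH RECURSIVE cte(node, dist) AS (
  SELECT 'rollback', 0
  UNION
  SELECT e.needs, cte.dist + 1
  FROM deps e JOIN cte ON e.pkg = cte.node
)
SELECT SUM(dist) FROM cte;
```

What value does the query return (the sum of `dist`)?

8

Base: (rollback, dist=0).
Iteration 1: edges from {rollback} -> (clean, dist=1).
Iteration 2: edges from {clean} -> (notify, dist=2), (release, dist=2).
Iteration 3: edges from {notify,release} -> (release, dist=3).
Iteration 4: no outgoing edges from {release}; recursion stops.
SUM(dist) = 0 + 1 + 2 + 2 + 3 = 8.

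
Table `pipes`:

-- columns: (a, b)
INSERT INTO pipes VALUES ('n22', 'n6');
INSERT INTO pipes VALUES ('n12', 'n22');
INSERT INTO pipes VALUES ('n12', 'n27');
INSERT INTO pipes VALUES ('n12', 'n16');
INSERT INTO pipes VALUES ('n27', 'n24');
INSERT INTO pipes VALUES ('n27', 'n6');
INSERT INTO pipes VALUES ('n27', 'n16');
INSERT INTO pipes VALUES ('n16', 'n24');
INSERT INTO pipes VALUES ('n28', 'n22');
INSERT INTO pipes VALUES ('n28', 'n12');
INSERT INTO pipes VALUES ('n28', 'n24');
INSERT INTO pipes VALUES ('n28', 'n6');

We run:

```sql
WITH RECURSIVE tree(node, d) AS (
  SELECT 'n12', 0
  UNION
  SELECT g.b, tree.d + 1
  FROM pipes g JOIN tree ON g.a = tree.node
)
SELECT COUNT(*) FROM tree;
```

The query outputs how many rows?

Base: (n12, d=0).
Iteration 1: edges from {n12} -> (n16, d=1), (n22, d=1), (n27, d=1).
Iteration 2: edges from {n16,n22,n27} -> (n16, d=2), (n24, d=2), (n6, d=2). [UNION drops 2 duplicate row(s)]
Iteration 3: edges from {n16,n24,n6} -> (n24, d=3).
Iteration 4: no outgoing edges from {n24}; recursion stops.
Total rows emitted: 8.

8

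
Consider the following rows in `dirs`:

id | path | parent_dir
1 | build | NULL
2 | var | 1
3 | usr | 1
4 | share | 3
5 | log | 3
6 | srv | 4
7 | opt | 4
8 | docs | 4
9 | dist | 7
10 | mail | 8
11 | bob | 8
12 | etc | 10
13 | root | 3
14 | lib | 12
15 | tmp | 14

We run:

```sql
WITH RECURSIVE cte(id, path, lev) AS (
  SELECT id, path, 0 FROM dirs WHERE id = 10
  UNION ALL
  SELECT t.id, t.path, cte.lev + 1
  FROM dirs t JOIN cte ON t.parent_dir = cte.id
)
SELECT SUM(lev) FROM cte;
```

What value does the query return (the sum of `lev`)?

6

Base: id=10 (mail) at lev 0.
Iteration 1: rows with parent_dir in {10} -> etc (id 12, lev 1).
Iteration 2: rows with parent_dir in {12} -> lib (id 14, lev 2).
Iteration 3: rows with parent_dir in {14} -> tmp (id 15, lev 3).
Iteration 4: no rows with parent_dir in {15}; recursion stops.
SUM(lev) = 0 + 1 + 2 + 3 = 6.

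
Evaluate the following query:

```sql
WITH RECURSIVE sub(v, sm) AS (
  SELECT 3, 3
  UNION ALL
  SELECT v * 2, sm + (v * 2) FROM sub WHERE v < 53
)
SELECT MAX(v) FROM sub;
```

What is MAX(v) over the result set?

96

Base: v=3, sm=3.
Iteration 1: 3 < 53 holds -> v = 3 * 2 = 6, sm = 3 + 6 = 9.
Iteration 2: 6 < 53 holds -> v = 6 * 2 = 12, sm = 9 + 12 = 21.
Iteration 3: 12 < 53 holds -> v = 12 * 2 = 24, sm = 21 + 24 = 45.
Iteration 4: 24 < 53 holds -> v = 24 * 2 = 48, sm = 45 + 48 = 93.
Iteration 5: 48 < 53 holds -> v = 48 * 2 = 96, sm = 93 + 96 = 189.
Iteration 6: 96 < 53 fails; recursion stops.
v values: 3, 6, 12, 24, 48, 96; the maximum is 96.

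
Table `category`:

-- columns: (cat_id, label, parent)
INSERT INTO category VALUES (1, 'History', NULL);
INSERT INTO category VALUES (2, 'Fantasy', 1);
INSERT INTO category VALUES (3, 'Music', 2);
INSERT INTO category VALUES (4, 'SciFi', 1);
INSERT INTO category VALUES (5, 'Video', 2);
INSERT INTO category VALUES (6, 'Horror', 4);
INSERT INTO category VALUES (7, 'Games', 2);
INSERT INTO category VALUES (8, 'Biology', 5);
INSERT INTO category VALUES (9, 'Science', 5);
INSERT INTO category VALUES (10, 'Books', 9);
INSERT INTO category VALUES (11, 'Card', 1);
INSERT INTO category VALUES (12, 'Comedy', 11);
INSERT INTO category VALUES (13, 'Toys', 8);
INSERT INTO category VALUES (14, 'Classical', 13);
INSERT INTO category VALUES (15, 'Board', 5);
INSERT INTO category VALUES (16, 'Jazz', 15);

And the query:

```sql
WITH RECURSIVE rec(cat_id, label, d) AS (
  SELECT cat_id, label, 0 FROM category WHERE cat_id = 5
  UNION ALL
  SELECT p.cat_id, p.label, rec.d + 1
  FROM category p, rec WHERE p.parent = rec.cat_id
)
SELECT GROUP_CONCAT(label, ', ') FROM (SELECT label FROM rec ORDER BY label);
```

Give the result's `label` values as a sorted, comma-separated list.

Base: cat_id=5 (Video) at d 0.
Iteration 1: rows with parent in {5} -> Biology (id 8, d 1), Science (id 9, d 1), Board (id 15, d 1).
Iteration 2: rows with parent in {8,9,15} -> Books (id 10, d 2), Toys (id 13, d 2), Jazz (id 16, d 2).
Iteration 3: rows with parent in {10,13,16} -> Classical (id 14, d 3).
Iteration 4: no rows with parent in {14}; recursion stops.

Biology, Board, Books, Classical, Jazz, Science, Toys, Video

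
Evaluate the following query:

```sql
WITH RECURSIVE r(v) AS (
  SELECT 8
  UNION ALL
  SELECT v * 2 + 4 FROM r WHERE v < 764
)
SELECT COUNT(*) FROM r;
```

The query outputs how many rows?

7

Base: v=8.
Iteration 1: 8 < 764 holds -> v = 8 * 2 + 4 = 20.
Iteration 2: 20 < 764 holds -> v = 20 * 2 + 4 = 44.
Iteration 3: 44 < 764 holds -> v = 44 * 2 + 4 = 92.
Iteration 4: 92 < 764 holds -> v = 92 * 2 + 4 = 188.
Iteration 5: 188 < 764 holds -> v = 188 * 2 + 4 = 380.
Iteration 6: 380 < 764 holds -> v = 380 * 2 + 4 = 764.
Iteration 7: 764 < 764 fails; recursion stops.
Total rows emitted: 7.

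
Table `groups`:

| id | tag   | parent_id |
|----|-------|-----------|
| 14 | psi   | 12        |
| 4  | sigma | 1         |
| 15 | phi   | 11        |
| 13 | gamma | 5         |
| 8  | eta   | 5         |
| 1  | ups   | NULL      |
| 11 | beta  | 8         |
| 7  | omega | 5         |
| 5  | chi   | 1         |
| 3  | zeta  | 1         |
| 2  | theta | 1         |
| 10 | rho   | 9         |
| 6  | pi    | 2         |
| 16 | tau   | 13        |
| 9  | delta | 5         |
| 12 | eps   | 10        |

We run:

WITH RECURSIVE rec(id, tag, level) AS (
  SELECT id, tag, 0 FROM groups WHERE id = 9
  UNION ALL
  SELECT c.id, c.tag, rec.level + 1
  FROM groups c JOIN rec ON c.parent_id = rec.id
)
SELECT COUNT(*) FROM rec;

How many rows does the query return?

4

Base: id=9 (delta) at level 0.
Iteration 1: rows with parent_id in {9} -> rho (id 10, level 1).
Iteration 2: rows with parent_id in {10} -> eps (id 12, level 2).
Iteration 3: rows with parent_id in {12} -> psi (id 14, level 3).
Iteration 4: no rows with parent_id in {14}; recursion stops.
Total rows emitted: 4.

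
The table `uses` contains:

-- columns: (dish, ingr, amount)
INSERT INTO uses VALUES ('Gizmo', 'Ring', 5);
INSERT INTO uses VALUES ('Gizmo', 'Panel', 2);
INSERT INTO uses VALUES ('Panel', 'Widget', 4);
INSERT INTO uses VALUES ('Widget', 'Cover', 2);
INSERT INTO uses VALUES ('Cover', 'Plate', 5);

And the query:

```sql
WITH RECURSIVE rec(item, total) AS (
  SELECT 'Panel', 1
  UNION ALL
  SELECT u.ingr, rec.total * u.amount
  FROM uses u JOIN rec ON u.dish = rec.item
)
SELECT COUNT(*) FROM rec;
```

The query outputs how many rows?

4

Base: (Panel, total=1).
Iteration 1: components of {Panel} -> Widget = 1*4 = 4.
Iteration 2: components of {Widget} -> Cover = 4*2 = 8.
Iteration 3: components of {Cover} -> Plate = 8*5 = 40.
Iteration 4: no further components; recursion stops.
Total rows emitted: 4.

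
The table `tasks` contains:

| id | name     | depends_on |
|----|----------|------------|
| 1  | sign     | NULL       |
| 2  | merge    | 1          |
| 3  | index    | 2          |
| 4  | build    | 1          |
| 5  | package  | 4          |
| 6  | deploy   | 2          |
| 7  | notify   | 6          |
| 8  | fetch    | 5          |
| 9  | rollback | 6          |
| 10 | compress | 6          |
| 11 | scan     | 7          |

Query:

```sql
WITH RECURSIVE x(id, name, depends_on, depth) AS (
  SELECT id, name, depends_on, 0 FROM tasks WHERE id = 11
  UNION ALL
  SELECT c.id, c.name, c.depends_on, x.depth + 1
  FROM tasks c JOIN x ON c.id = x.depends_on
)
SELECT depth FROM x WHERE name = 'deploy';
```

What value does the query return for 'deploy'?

Base: id=11 (scan), depends_on=7, depth 0.
Iteration 1: join on id=7 -> notify (id 7, depends_on=6, depth 1).
Iteration 2: join on id=6 -> deploy (id 6, depends_on=2, depth 2).
Iteration 3: join on id=2 -> merge (id 2, depends_on=1, depth 3).
Iteration 4: join on id=1 -> sign (id 1, depends_on=NULL, depth 4).
Iteration 5: depends_on is NULL; no match; recursion stops.

2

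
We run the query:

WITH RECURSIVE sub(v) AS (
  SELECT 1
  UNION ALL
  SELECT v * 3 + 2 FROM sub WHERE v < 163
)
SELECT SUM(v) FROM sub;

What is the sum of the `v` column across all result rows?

722

Base: v=1.
Iteration 1: 1 < 163 holds -> v = 1 * 3 + 2 = 5.
Iteration 2: 5 < 163 holds -> v = 5 * 3 + 2 = 17.
Iteration 3: 17 < 163 holds -> v = 17 * 3 + 2 = 53.
Iteration 4: 53 < 163 holds -> v = 53 * 3 + 2 = 161.
Iteration 5: 161 < 163 holds -> v = 161 * 3 + 2 = 485.
Iteration 6: 485 < 163 fails; recursion stops.
SUM(v) = 1 + 5 + 17 + 53 + 161 + 485 = 722.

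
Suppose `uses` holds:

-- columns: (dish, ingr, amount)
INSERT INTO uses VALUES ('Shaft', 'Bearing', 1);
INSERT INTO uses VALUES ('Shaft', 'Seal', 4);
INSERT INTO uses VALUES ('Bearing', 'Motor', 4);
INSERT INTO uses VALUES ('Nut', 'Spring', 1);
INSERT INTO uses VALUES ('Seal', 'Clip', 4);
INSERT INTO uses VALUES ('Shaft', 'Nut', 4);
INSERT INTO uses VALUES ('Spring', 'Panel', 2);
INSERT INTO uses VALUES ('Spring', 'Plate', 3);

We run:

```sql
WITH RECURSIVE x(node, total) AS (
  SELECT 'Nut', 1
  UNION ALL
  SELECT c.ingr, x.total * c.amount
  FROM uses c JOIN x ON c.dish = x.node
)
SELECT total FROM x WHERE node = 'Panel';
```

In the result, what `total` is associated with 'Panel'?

2

Base: (Nut, total=1).
Iteration 1: components of {Nut} -> Spring = 1*1 = 1.
Iteration 2: components of {Spring} -> Panel = 1*2 = 2, Plate = 1*3 = 3.
Iteration 3: no further components; recursion stops.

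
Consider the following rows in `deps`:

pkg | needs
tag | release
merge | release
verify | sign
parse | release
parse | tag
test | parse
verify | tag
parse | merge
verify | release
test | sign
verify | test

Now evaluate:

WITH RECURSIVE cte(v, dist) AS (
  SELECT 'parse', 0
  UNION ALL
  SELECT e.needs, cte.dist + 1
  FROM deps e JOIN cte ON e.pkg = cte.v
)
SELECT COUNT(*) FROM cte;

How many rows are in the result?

Base: (parse, dist=0).
Iteration 1: edges from {parse} -> (merge, dist=1), (release, dist=1), (tag, dist=1).
Iteration 2: edges from {merge,release,tag} -> (release, dist=2) x2. [UNION ALL keeps all 2 new rows, including repeats]
Iteration 3: no outgoing edges from {release}; recursion stops.
Total rows emitted: 6.

6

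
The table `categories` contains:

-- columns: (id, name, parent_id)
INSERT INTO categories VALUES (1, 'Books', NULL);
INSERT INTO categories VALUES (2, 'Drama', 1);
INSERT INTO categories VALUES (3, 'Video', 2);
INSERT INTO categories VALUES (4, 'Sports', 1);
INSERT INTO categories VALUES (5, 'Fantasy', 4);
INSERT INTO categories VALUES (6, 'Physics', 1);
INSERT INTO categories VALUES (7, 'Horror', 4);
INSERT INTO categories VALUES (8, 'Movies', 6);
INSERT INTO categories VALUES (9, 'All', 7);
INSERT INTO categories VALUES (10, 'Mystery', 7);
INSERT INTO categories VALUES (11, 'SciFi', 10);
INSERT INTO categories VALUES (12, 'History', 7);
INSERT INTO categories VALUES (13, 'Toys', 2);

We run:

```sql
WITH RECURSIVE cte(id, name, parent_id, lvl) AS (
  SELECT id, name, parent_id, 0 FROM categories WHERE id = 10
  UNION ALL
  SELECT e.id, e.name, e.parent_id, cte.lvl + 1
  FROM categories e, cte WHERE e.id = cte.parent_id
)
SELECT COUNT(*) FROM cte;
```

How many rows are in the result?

Base: id=10 (Mystery), parent_id=7, lvl 0.
Iteration 1: join on id=7 -> Horror (id 7, parent_id=4, lvl 1).
Iteration 2: join on id=4 -> Sports (id 4, parent_id=1, lvl 2).
Iteration 3: join on id=1 -> Books (id 1, parent_id=NULL, lvl 3).
Iteration 4: parent_id is NULL; no match; recursion stops.
Total rows emitted: 4.

4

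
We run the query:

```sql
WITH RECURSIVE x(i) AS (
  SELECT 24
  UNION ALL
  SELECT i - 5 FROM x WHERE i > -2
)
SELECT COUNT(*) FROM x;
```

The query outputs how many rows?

Base: i=24.
Iteration 1: 24 > -2 holds -> i = 24 - 5 = 19.
Iteration 2: 19 > -2 holds -> i = 19 - 5 = 14.
Iteration 3: 14 > -2 holds -> i = 14 - 5 = 9.
Iteration 4: 9 > -2 holds -> i = 9 - 5 = 4.
Iteration 5: 4 > -2 holds -> i = 4 - 5 = -1.
Iteration 6: -1 > -2 holds -> i = -1 - 5 = -6.
Iteration 7: -6 > -2 fails; recursion stops.
Total rows emitted: 7.

7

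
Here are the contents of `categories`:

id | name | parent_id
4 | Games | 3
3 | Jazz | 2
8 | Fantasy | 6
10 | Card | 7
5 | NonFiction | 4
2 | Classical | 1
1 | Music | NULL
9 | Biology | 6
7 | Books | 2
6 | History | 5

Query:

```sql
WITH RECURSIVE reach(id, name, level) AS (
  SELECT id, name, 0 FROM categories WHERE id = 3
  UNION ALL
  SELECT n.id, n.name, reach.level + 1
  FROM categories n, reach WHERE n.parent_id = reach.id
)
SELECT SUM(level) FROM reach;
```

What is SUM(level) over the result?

Base: id=3 (Jazz) at level 0.
Iteration 1: rows with parent_id in {3} -> Games (id 4, level 1).
Iteration 2: rows with parent_id in {4} -> NonFiction (id 5, level 2).
Iteration 3: rows with parent_id in {5} -> History (id 6, level 3).
Iteration 4: rows with parent_id in {6} -> Fantasy (id 8, level 4), Biology (id 9, level 4).
Iteration 5: no rows with parent_id in {8,9}; recursion stops.
SUM(level) = 0 + 1 + 2 + 3 + 4 + 4 = 14.

14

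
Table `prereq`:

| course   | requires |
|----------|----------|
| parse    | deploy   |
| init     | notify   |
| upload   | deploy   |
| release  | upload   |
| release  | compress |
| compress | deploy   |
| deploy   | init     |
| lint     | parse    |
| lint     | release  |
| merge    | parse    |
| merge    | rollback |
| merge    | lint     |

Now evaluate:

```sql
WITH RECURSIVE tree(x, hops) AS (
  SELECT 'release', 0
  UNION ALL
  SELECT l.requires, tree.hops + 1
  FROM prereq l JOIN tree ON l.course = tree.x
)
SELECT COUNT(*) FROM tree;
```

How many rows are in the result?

Base: (release, hops=0).
Iteration 1: edges from {release} -> (compress, hops=1), (upload, hops=1).
Iteration 2: edges from {compress,upload} -> (deploy, hops=2) x2. [UNION ALL keeps all 2 new rows, including repeats]
Iteration 3: edges from {deploy} -> (init, hops=3) x2. [UNION ALL keeps all 2 new rows, including repeats]
Iteration 4: edges from {init} -> (notify, hops=4) x2. [UNION ALL keeps all 2 new rows, including repeats]
Iteration 5: no outgoing edges from {notify}; recursion stops.
Total rows emitted: 9.

9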